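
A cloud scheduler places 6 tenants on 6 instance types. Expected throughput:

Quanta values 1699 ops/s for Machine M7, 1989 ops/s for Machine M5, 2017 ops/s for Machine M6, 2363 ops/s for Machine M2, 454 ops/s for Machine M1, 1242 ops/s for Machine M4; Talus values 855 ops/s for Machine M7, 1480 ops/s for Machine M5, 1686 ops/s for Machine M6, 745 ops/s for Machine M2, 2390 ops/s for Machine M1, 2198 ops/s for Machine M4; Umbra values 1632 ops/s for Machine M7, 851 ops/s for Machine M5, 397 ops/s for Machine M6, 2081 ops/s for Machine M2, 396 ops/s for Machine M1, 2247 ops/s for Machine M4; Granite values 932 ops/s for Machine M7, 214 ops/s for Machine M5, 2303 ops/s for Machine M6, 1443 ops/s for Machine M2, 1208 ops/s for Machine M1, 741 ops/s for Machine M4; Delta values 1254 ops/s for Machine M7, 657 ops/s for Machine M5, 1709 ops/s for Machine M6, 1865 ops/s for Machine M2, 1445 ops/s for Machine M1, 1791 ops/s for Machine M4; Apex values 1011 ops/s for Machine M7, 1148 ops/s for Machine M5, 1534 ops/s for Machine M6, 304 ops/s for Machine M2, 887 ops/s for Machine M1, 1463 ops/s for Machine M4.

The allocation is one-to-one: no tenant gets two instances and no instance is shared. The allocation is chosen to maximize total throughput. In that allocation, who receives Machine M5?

Quanta receives Machine M5.

This is the linear assignment problem.
Optimal: Quanta→Machine M5 (1989 ops/s), Talus→Machine M1 (2390 ops/s), Umbra→Machine M4 (2247 ops/s), Granite→Machine M6 (2303 ops/s), Delta→Machine M2 (1865 ops/s), Apex→Machine M7 (1011 ops/s) — total 1989+2390+2247+2303+1865+1011 = 11805 ops/s.
Column-greedy (each instance in turn goes to its best remaining tenant) gives 10471 ops/s, worse by 1334.
Next-best assignment: Quanta→Machine M2, Talus→Machine M1, Umbra→Machine M4, Granite→Machine M6, Delta→Machine M7, Apex→Machine M5 = 11705 ops/s.
Swapping Apex↔Umbra (Apex→Machine M4 1463 ops/s, Umbra→Machine M7 1632 ops/s) loses 163.
Quanta's own top instance is Machine M2 (2363 ops/s), but forcing Quanta→Machine M2 and reassigning the rest optimally gives only 11705 ops/s — worse by 100.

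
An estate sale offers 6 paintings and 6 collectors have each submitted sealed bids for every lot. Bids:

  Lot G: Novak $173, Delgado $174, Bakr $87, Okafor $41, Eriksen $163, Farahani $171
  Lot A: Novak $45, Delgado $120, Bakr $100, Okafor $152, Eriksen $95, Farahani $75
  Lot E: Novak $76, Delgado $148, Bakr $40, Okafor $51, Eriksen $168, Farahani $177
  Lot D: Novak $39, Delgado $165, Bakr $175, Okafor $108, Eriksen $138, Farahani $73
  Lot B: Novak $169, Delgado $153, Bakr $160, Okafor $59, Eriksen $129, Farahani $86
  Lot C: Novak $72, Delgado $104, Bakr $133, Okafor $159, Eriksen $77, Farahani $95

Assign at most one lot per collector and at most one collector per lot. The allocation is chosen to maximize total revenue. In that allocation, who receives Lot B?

Optimal: Novak→Lot B ($169), Delgado→Lot A ($120), Bakr→Lot D ($175), Okafor→Lot C ($159), Eriksen→Lot G ($163), Farahani→Lot E ($177) — total 169+120+175+159+163+177 = $963.
Max-entry greedy (repeatedly take the single best remaining cell) gives $949, worse by 14.
Novak's own top lot is Lot G ($173), but forcing Novak→Lot G and reassigning the rest optimally gives only $933 — worse by 30.

Novak receives Lot B.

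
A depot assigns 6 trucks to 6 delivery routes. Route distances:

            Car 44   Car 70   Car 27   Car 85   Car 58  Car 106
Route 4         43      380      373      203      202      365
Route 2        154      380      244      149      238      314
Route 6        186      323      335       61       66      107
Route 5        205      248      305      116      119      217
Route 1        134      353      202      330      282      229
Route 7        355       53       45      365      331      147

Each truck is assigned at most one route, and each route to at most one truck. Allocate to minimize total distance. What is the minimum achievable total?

Treat this as an assignment problem: match each truck to one route.
Optimal: Car 44→Route 4 (43 km), Car 70→Route 7 (53 km), Car 27→Route 1 (202 km), Car 85→Route 2 (149 km), Car 58→Route 5 (119 km), Car 106→Route 6 (107 km) — total 43+53+202+149+119+107 = 673 km.
Min-entry greedy (repeatedly take the single cheapest remaining cell) gives 877 km, worse by 204.
Next-best assignment: Car 44→Route 4, Car 70→Route 7, Car 27→Route 1, Car 85→Route 2, Car 58→Route 6, Car 106→Route 5 = 730 km.

Min total: 673 km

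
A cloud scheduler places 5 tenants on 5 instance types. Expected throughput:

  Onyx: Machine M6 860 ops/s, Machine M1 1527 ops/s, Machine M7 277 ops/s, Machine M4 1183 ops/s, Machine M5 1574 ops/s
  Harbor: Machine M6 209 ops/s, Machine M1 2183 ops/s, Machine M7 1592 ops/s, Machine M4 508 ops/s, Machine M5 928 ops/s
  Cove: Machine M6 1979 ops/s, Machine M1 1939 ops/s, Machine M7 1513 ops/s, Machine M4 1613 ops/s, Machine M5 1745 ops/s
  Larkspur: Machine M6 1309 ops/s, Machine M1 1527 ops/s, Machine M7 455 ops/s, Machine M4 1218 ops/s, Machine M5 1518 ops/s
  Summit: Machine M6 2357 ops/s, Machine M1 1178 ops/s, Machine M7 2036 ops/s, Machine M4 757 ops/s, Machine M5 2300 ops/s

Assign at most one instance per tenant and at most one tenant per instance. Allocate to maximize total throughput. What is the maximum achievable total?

Maximum total: 8990 ops/s

This is a one-to-one assignment (maximum-weight bipartite matching).
Optimal: Onyx→Machine M5 (1574 ops/s), Harbor→Machine M1 (2183 ops/s), Cove→Machine M6 (1979 ops/s), Larkspur→Machine M4 (1218 ops/s), Summit→Machine M7 (2036 ops/s) — total 1574+2183+1979+1218+2036 = 8990 ops/s.
Max-entry greedy (repeatedly take the single best remaining cell) gives 7780 ops/s, worse by 1210.
Next-best assignment: Onyx→Machine M4, Harbor→Machine M1, Cove→Machine M6, Larkspur→Machine M5, Summit→Machine M7 = 8899 ops/s.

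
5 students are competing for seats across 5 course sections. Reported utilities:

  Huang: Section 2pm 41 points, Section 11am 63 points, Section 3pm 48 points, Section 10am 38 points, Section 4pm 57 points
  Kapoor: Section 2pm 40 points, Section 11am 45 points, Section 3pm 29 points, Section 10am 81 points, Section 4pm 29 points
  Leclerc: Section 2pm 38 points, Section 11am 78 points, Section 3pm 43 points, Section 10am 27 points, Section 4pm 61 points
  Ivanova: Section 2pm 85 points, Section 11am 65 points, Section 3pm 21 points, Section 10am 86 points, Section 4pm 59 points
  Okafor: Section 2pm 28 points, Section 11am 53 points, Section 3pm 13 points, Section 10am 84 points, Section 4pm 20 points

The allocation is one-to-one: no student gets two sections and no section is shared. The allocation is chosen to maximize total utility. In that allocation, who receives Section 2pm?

Ivanova receives Section 2pm.

This is the linear assignment problem.
Optimal: Huang→Section 4pm (57 points), Kapoor→Section 3pm (29 points), Leclerc→Section 11am (78 points), Ivanova→Section 2pm (85 points), Okafor→Section 10am (84 points) — total 57+29+78+85+84 = 333 points.
Column-greedy (each section in turn goes to its best remaining student) gives 324 points, worse by 9.
Swapping Okafor↔Kapoor (Okafor→Section 3pm 13 points, Kapoor→Section 10am 81 points) loses 19.
Every other assignment is strictly worse.
Ivanova's own top section is Section 10am (86 points), but forcing Ivanova→Section 10am and reassigning the rest optimally gives only 288 points — worse by 45.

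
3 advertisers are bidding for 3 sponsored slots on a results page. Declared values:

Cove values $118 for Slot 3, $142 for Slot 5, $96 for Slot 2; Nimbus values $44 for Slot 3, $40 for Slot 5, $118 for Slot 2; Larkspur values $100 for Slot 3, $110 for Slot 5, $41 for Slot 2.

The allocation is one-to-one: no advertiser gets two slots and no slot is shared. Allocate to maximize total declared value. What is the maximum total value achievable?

This is the linear assignment problem.
Optimal: Cove→Slot 5 ($142), Nimbus→Slot 2 ($118), Larkspur→Slot 3 ($100) — total 142+118+100 = $360.
Column-greedy (each slot in turn goes to its best remaining advertiser) gives $346, worse by 14.
Swapping Larkspur↔Nimbus (Larkspur→Slot 2 $41, Nimbus→Slot 3 $44) loses 133.
Checked against all permutations: $360 is optimal.

Maximum total: $360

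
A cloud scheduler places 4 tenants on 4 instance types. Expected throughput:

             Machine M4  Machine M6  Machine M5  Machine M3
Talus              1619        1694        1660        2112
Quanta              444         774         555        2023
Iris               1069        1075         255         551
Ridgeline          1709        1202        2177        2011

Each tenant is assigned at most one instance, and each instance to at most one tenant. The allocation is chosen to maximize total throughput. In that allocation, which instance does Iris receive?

Iris receives Machine M4.

Treat this as an assignment problem: match each tenant to one instance.
Optimal: Talus→Machine M6 (1694 ops/s), Quanta→Machine M3 (2023 ops/s), Iris→Machine M4 (1069 ops/s), Ridgeline→Machine M5 (2177 ops/s) — total 1694+2023+1069+2177 = 6963 ops/s.
Next-best assignment: Talus→Machine M4, Quanta→Machine M3, Iris→Machine M6, Ridgeline→Machine M5 = 6894 ops/s.
Iris's own top instance is Machine M6 (1075 ops/s), but forcing Iris→Machine M6 and reassigning the rest optimally gives only 6894 ops/s — worse by 69.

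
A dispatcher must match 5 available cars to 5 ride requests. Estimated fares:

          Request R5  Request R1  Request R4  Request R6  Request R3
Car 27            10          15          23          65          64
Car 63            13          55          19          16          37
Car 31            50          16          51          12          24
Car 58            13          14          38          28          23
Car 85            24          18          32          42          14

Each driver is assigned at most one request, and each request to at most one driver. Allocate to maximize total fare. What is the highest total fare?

Optimal: Car 27→Request R3 ($64), Car 63→Request R1 ($55), Car 31→Request R5 ($50), Car 58→Request R4 ($38), Car 85→Request R6 ($42) — total 64+55+50+38+42 = $249.
Column-greedy (each request in turn goes to its best remaining driver) gives $222, worse by 27.
Next-best assignment: Car 27→Request R3, Car 63→Request R1, Car 31→Request R5, Car 58→Request R6, Car 85→Request R4 = $229.
Every other assignment is strictly worse.

Max total: $249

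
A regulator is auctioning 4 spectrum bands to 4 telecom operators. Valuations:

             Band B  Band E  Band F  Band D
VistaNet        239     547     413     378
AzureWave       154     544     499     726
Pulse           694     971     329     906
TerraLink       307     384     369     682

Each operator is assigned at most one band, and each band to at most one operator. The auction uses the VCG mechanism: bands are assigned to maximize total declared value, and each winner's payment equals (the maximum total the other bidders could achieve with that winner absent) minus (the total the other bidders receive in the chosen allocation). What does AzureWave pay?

Efficient allocation: VistaNet→Band E ($547M), AzureWave→Band F ($499M), Pulse→Band B ($694M), TerraLink→Band D ($682M); total welfare W = $2422M.
AzureWave receives Band F at value $499M, so the others get W − 499 = $1923M.
Without AzureWave: best allocation of the remaining 3 bidders over all 4 bands is VistaNet→Band F ($413M), Pulse→Band E ($971M), TerraLink→Band D ($682M), total $2066M.
VCG payment = (others' best without AzureWave) − (others' welfare with AzureWave) = 2066 − 1923 = $143M.

AzureWave pays $143M.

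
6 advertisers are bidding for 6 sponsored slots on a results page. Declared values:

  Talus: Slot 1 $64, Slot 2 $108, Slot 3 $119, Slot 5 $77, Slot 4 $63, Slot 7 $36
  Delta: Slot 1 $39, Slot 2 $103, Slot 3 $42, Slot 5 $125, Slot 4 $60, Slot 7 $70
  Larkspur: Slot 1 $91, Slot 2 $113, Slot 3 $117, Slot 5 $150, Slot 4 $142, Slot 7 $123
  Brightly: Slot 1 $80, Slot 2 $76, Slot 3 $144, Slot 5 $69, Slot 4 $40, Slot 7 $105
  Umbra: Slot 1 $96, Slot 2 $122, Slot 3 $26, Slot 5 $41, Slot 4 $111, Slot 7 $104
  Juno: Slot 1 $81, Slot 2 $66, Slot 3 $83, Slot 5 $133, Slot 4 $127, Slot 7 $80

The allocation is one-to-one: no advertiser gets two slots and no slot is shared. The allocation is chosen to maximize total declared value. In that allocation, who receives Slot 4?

Optimal: Talus→Slot 2 ($108), Delta→Slot 5 ($125), Larkspur→Slot 7 ($123), Brightly→Slot 3 ($144), Umbra→Slot 1 ($96), Juno→Slot 4 ($127) — total 108+125+123+144+96+127 = $723.
Column-greedy (each slot in turn goes to its best remaining advertiser) gives $619, worse by 104.
Swapping Juno↔Umbra (Juno→Slot 1 $81, Umbra→Slot 4 $111) loses 31.
Checked against all permutations: $723 is optimal.
Juno's own top slot is Slot 5 ($133), but forcing Juno→Slot 5 and reassigning the rest optimally gives only $698 — worse by 25.

Juno receives Slot 4.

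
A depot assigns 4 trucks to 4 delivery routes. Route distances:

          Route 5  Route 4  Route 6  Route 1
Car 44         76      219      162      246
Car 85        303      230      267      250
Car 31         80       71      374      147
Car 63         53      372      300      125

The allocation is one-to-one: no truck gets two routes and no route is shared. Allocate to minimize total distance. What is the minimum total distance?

Min total: 536 km

Optimal: Car 44→Route 6 (162 km), Car 85→Route 1 (250 km), Car 31→Route 4 (71 km), Car 63→Route 5 (53 km) — total 162+250+71+53 = 536 km.
Row-greedy (each truck in turn takes its cheapest remaining route) gives 753 km, worse by 217.
Swapping Car 44↔Car 63 (Car 44→Route 5 76 km, Car 63→Route 6 300 km) adds 161.
Every other assignment is strictly worse.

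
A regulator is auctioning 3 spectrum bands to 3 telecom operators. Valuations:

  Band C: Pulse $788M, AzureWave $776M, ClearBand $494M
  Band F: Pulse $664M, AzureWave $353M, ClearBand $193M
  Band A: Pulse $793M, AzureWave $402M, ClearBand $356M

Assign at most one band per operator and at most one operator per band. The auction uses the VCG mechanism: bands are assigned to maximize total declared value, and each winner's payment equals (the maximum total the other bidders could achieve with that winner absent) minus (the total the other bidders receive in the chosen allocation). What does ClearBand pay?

Efficient allocation: Pulse→Band F ($664M), AzureWave→Band C ($776M), ClearBand→Band A ($356M); total welfare W = $1796M.
ClearBand receives Band A at value $356M, so the others get W − 356 = $1440M.
Without ClearBand: best allocation of the remaining 2 bidders over all 3 bands is Pulse→Band A ($793M), AzureWave→Band C ($776M), total $1569M.
VCG payment = (others' best without ClearBand) − (others' welfare with ClearBand) = 1569 − 1440 = $129M.

ClearBand pays $129M.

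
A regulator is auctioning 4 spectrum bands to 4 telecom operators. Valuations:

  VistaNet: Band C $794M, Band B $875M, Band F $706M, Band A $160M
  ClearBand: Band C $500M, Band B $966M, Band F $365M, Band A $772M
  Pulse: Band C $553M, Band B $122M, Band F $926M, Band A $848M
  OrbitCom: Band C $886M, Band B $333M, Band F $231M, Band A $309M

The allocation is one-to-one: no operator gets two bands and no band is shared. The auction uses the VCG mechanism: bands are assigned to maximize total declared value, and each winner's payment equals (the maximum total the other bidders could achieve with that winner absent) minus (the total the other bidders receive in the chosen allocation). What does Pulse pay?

Pulse pays $25M.

Efficient allocation: VistaNet→Band B ($875M), ClearBand→Band A ($772M), Pulse→Band F ($926M), OrbitCom→Band C ($886M); total welfare W = $3459M.
Pulse receives Band F at value $926M, so the others get W − 926 = $2533M.
Without Pulse: best allocation of the remaining 3 bidders over all 4 bands is VistaNet→Band F ($706M), ClearBand→Band B ($966M), OrbitCom→Band C ($886M), total $2558M.
VCG payment = (others' best without Pulse) − (others' welfare with Pulse) = 2558 − 2533 = $25M.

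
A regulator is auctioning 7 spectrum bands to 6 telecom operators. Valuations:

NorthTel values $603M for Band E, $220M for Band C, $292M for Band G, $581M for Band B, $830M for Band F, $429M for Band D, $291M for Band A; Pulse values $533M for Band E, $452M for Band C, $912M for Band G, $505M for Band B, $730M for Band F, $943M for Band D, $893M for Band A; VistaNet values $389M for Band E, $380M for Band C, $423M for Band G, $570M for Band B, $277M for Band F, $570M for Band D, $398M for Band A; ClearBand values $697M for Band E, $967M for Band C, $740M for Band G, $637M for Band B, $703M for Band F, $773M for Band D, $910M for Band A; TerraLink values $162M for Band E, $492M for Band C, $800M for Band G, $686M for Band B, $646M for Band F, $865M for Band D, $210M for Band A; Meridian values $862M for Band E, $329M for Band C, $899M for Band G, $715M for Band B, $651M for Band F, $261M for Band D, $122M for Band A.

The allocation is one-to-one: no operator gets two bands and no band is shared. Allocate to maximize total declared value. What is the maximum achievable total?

Optimal: NorthTel→Band F ($830M), Pulse→Band A ($893M), VistaNet→Band B ($570M), ClearBand→Band C ($967M), TerraLink→Band D ($865M), Meridian→Band G ($899M) — total 830+893+570+967+865+899 = $5024M.
Row-greedy (each operator in turn takes its best remaining band) gives $4972M, worse by 52.
Every other assignment is strictly worse.

Maximum total: $5024M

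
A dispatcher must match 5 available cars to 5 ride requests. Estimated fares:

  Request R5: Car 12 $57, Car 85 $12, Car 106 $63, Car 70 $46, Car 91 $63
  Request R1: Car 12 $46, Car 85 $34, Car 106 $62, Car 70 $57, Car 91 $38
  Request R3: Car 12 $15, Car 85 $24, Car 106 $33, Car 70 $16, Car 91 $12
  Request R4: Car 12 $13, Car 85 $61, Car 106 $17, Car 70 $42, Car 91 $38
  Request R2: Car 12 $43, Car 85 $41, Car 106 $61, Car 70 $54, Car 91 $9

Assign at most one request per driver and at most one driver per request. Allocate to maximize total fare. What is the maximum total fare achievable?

Optimal: Car 12→Request R1 ($46), Car 85→Request R4 ($61), Car 106→Request R3 ($33), Car 70→Request R2 ($54), Car 91→Request R5 ($63) — total 46+61+33+54+63 = $257.
Max-entry greedy (repeatedly take the single best remaining cell) gives $236, worse by 21.
Swapping Car 85↔Car 91 (Car 85→Request R5 $12, Car 91→Request R4 $38) loses 74.
Checked against all permutations: $257 is optimal.

Max total: $257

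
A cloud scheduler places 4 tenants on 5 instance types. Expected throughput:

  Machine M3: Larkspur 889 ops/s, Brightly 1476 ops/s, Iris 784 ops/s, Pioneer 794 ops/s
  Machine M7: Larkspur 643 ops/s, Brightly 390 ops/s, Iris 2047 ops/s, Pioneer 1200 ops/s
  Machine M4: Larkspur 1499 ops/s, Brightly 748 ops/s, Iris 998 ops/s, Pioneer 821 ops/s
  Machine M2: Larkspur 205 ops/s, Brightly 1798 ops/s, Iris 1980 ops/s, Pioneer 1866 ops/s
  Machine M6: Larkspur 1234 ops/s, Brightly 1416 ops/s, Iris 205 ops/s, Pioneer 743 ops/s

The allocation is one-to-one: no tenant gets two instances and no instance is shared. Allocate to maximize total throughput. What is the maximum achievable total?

Maximum total: 6888 ops/s

Optimal: Larkspur→Machine M4 (1499 ops/s), Brightly→Machine M3 (1476 ops/s), Iris→Machine M7 (2047 ops/s), Pioneer→Machine M2 (1866 ops/s) — total 1499+1476+2047+1866 = 6888 ops/s.
Row-greedy (each tenant in turn takes its best remaining instance) gives 6138 ops/s, worse by 750.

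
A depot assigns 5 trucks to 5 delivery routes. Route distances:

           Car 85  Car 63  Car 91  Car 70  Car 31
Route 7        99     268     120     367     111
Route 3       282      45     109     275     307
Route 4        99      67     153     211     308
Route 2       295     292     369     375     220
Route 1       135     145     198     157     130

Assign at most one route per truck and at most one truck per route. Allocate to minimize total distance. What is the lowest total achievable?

Optimal: Car 85→Route 4 (99 km), Car 63→Route 3 (45 km), Car 91→Route 7 (120 km), Car 70→Route 1 (157 km), Car 31→Route 2 (220 km) — total 99+45+120+157+220 = 641 km.
Row-greedy (each truck in turn takes its cheapest remaining route) gives 674 km, worse by 33.
Next-best assignment: Car 85→Route 7, Car 63→Route 4, Car 91→Route 3, Car 70→Route 1, Car 31→Route 2 = 652 km.
Every other assignment is strictly worse.

Minimum total: 641 km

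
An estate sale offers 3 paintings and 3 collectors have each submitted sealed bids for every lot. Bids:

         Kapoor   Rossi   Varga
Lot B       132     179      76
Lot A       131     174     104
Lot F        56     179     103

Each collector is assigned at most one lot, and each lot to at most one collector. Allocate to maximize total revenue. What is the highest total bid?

Maximum total: $415

Optimal: Kapoor→Lot B ($132), Rossi→Lot F ($179), Varga→Lot A ($104) — total 132+179+104 = $415.
Column-greedy (each lot in turn goes to its best remaining collector) gives $413, worse by 2.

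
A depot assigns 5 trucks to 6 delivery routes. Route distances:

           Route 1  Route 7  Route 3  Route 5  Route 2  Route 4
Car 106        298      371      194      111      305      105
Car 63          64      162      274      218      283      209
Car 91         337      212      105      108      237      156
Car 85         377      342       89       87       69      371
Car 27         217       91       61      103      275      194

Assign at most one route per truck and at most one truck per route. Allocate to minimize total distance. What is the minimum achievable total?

Min total: 407 km

This is a one-to-one assignment (minimum-cost bipartite matching).
Optimal: Car 106→Route 4 (105 km), Car 63→Route 1 (64 km), Car 91→Route 5 (108 km), Car 85→Route 2 (69 km), Car 27→Route 3 (61 km) — total 105+64+108+69+61 = 407 km.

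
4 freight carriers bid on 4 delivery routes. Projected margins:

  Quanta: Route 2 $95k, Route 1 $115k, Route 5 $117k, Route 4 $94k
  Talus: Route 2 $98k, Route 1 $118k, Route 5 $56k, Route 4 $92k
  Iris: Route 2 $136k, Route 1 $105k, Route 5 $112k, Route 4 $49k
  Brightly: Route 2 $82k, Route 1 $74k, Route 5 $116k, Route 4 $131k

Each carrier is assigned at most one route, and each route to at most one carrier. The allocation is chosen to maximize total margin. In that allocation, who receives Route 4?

Brightly receives Route 4.

Treat this as an assignment problem: match each carrier to one route.
Optimal: Quanta→Route 5 ($117k), Talus→Route 1 ($118k), Iris→Route 2 ($136k), Brightly→Route 4 ($131k) — total 117+118+136+131 = $502k.
Next-best assignment: Quanta→Route 4, Talus→Route 1, Iris→Route 2, Brightly→Route 5 = $464k.
Checked against all permutations: $502k is optimal.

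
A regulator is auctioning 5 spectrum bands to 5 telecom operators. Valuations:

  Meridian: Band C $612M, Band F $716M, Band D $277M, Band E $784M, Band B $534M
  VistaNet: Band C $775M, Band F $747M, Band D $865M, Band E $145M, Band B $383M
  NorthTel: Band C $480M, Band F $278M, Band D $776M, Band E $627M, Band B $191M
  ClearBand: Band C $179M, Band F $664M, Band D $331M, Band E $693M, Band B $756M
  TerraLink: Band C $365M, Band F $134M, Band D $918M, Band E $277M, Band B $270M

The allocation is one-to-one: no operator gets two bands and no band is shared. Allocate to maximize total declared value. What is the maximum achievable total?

Optimal: Meridian→Band F ($716M), VistaNet→Band C ($775M), NorthTel→Band E ($627M), ClearBand→Band B ($756M), TerraLink→Band D ($918M) — total 716+775+627+756+918 = $3792M.
Max-entry greedy (repeatedly take the single best remaining cell) gives $3511M, worse by 281.
Swapping NorthTel↔VistaNet (NorthTel→Band C $480M, VistaNet→Band E $145M) loses 777.

Max total: $3792M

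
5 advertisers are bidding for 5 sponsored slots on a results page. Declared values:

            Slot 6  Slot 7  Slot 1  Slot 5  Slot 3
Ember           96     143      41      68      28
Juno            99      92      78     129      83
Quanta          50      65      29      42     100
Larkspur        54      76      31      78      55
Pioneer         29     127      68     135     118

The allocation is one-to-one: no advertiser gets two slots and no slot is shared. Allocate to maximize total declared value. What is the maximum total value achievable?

Max total: $510

This is the linear assignment problem.
Optimal: Ember→Slot 7 ($143), Juno→Slot 1 ($78), Quanta→Slot 3 ($100), Larkspur→Slot 6 ($54), Pioneer→Slot 5 ($135) — total 143+78+100+54+135 = $510.
Row-greedy (each advertiser in turn takes its best remaining slot) gives $494, worse by 16.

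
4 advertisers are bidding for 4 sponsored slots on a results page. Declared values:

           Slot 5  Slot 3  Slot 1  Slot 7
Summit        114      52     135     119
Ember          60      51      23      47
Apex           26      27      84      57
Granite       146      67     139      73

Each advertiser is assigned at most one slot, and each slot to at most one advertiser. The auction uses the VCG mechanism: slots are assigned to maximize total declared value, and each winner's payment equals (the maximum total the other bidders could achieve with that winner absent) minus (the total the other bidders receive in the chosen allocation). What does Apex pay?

Apex pays $16.

Efficient allocation: Summit→Slot 7 ($119), Ember→Slot 3 ($51), Apex→Slot 1 ($84), Granite→Slot 5 ($146); total welfare W = $400.
Apex receives Slot 1 at value $84, so the others get W − 84 = $316.
Without Apex: best allocation of the remaining 3 bidders over all 4 slots is Summit→Slot 1 ($135), Ember→Slot 3 ($51), Granite→Slot 5 ($146), total $332.
VCG payment = (others' best without Apex) − (others' welfare with Apex) = 332 − 316 = $16.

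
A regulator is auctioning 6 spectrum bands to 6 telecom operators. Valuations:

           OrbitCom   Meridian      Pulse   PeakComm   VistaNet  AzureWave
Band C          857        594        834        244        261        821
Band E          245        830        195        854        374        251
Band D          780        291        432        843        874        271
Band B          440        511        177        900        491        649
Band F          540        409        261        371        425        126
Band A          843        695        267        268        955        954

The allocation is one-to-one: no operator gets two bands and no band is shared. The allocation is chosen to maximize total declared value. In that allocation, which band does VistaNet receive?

Optimal: OrbitCom→Band F ($540M), Meridian→Band E ($830M), Pulse→Band C ($834M), PeakComm→Band B ($900M), VistaNet→Band D ($874M), AzureWave→Band A ($954M) — total 540+830+834+900+874+954 = $4932M.
Max-entry greedy (repeatedly take the single best remaining cell) gives $4100M, worse by 832.
Next-best assignment: OrbitCom→Band D, Meridian→Band E, Pulse→Band C, PeakComm→Band B, VistaNet→Band F, AzureWave→Band A = $4723M.
VistaNet's own top band is Band A ($955M), but forcing VistaNet→Band A and reassigning the rest optimally gives only $4651M — worse by 281.

VistaNet receives Band D.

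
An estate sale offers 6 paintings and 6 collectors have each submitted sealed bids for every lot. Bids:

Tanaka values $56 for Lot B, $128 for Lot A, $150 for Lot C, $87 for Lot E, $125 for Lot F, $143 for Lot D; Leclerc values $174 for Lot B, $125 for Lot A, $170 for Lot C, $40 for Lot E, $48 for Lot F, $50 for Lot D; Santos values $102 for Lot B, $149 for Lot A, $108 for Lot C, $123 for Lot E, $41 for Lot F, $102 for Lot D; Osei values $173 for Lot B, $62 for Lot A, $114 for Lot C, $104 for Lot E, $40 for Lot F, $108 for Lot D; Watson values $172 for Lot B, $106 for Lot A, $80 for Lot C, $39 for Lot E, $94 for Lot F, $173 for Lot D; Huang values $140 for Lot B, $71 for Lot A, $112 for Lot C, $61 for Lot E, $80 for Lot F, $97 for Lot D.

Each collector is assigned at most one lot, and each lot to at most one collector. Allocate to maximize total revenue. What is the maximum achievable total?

Max total: $861

Optimal: Tanaka→Lot F ($125), Leclerc→Lot C ($170), Santos→Lot A ($149), Osei→Lot E ($104), Watson→Lot D ($173), Huang→Lot B ($140) — total 125+170+149+104+173+140 = $861.
Column-greedy (each lot in turn goes to its best remaining collector) gives $768, worse by 93.
Every other assignment is strictly worse.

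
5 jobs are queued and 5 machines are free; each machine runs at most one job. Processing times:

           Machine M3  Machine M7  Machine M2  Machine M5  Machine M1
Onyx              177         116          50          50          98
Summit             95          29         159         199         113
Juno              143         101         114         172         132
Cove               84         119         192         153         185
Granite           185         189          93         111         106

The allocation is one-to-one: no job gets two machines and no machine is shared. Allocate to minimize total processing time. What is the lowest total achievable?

Optimal: Onyx→Machine M5 (50 min), Summit→Machine M7 (29 min), Juno→Machine M2 (114 min), Cove→Machine M3 (84 min), Granite→Machine M1 (106 min) — total 50+29+114+84+106 = 383 min.
Row-greedy (each job in turn takes its cheapest remaining machine) gives 406 min, worse by 23.
Next-best assignment: Onyx→Machine M5, Summit→Machine M7, Juno→Machine M1, Cove→Machine M3, Granite→Machine M2 = 388 min.
No other one-to-one assignment undercuts 383 min.

Min total: 383 min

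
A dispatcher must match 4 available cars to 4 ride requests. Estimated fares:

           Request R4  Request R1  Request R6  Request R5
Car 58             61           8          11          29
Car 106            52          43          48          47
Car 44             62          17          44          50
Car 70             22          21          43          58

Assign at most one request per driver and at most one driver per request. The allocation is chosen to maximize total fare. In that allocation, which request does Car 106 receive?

Car 106 receives Request R1.

Optimal: Car 58→Request R4 ($61), Car 106→Request R1 ($43), Car 44→Request R6 ($44), Car 70→Request R5 ($58) — total 61+43+44+58 = $206.
Max-entry greedy (repeatedly take the single best remaining cell) gives $176, worse by 30.
Next-best assignment: Car 58→Request R4, Car 106→Request R1, Car 44→Request R5, Car 70→Request R6 = $197.
Swapping Car 58↔Car 106 (Car 58→Request R1 $8, Car 106→Request R4 $52) loses 44.
Car 106's own top request is Request R4 ($52), but forcing Car 106→Request R4 and reassigning the rest optimally gives only $162 — worse by 44.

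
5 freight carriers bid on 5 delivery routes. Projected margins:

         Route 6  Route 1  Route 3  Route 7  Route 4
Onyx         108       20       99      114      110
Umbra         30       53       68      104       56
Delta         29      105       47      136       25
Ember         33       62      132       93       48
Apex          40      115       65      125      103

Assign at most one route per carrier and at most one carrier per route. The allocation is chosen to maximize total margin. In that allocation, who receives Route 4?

Apex receives Route 4.

Optimal: Onyx→Route 6 ($108k), Umbra→Route 7 ($104k), Delta→Route 1 ($105k), Ember→Route 3 ($132k), Apex→Route 4 ($103k) — total 108+104+105+132+103 = $552k.
Max-entry greedy (repeatedly take the single best remaining cell) gives $523k, worse by 29.
Swapping Ember↔Delta (Ember→Route 1 $62k, Delta→Route 3 $47k) loses 128.
Apex's own top route is Route 7 ($125k), but forcing Apex→Route 7 and reassigning the rest optimally gives only $526k — worse by 26.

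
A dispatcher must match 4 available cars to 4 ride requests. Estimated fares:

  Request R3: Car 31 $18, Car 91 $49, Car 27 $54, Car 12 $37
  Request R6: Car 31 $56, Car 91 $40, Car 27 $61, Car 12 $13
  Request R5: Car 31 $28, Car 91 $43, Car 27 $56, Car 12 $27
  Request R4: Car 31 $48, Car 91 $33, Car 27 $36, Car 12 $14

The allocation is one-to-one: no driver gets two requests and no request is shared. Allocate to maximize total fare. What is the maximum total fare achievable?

Optimal: Car 31→Request R4 ($48), Car 91→Request R5 ($43), Car 27→Request R6 ($61), Car 12→Request R3 ($37) — total 48+43+61+37 = $189.
Row-greedy (each driver in turn takes its best remaining request) gives $175, worse by 14.
Every other assignment is strictly worse.

Max total: $189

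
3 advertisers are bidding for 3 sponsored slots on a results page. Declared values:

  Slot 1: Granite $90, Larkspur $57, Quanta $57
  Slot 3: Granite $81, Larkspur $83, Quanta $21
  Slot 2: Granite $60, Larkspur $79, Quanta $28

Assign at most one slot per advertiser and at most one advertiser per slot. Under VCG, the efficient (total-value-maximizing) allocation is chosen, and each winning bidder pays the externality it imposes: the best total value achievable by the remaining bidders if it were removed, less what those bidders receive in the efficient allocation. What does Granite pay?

Efficient allocation: Granite→Slot 3 ($81), Larkspur→Slot 2 ($79), Quanta→Slot 1 ($57); total welfare W = $217.
Granite receives Slot 3 at value $81, so the others get W − 81 = $136.
Without Granite: best allocation of the remaining 2 bidders over all 3 slots is Larkspur→Slot 3 ($83), Quanta→Slot 1 ($57), total $140.
VCG payment = (others' best without Granite) − (others' welfare with Granite) = 140 − 136 = $4.

Granite pays $4.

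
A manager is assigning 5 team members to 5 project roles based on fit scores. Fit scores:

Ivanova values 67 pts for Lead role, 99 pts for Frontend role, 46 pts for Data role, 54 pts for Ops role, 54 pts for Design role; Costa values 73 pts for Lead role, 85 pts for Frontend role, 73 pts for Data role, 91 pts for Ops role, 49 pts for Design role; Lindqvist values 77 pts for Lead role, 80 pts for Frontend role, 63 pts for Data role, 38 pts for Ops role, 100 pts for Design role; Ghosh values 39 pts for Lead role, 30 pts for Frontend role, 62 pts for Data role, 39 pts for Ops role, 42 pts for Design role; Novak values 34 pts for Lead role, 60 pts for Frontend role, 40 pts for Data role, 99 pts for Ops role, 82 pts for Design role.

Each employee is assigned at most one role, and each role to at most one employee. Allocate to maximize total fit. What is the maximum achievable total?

Max total: 433 pts

Optimal: Ivanova→Frontend role (99 pts), Costa→Lead role (73 pts), Lindqvist→Design role (100 pts), Ghosh→Data role (62 pts), Novak→Ops role (99 pts) — total 99+73+100+62+99 = 433 pts.
Row-greedy (each employee in turn takes its best remaining role) gives 386 pts, worse by 47.
Next-best assignment: Ivanova→Lead role, Costa→Frontend role, Lindqvist→Design role, Ghosh→Data role, Novak→Ops role = 413 pts.
Every other assignment is strictly worse.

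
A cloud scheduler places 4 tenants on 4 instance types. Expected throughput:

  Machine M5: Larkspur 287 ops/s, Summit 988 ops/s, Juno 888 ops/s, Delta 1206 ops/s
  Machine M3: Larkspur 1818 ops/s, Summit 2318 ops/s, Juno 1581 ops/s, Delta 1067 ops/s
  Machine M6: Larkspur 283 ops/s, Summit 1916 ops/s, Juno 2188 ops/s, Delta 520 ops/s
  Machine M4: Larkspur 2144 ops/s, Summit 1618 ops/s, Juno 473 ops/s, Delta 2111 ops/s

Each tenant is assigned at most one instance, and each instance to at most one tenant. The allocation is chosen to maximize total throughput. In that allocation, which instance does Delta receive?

Delta receives Machine M5.

Optimal: Larkspur→Machine M4 (2144 ops/s), Summit→Machine M3 (2318 ops/s), Juno→Machine M6 (2188 ops/s), Delta→Machine M5 (1206 ops/s) — total 2144+2318+2188+1206 = 7856 ops/s.
Next-best assignment: Larkspur→Machine M3, Summit→Machine M5, Juno→Machine M6, Delta→Machine M4 = 7105 ops/s.
Delta's own top instance is Machine M4 (2111 ops/s), but forcing Delta→Machine M4 and reassigning the rest optimally gives only 7105 ops/s — worse by 751.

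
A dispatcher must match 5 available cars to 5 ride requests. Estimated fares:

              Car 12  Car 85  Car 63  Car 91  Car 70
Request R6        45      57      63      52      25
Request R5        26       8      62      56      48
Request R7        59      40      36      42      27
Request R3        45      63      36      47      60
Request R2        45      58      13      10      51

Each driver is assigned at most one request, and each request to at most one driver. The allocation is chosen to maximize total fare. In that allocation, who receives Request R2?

Treat this as an assignment problem: match each driver to one request.
Optimal: Car 12→Request R7 ($59), Car 85→Request R2 ($58), Car 63→Request R6 ($63), Car 91→Request R5 ($56), Car 70→Request R3 ($60) — total 59+58+63+56+60 = $296.
Max-entry greedy (repeatedly take the single best remaining cell) gives $292, worse by 4.
Next-best assignment: Car 12→Request R7, Car 85→Request R3, Car 63→Request R6, Car 91→Request R5, Car 70→Request R2 = $292.
No other one-to-one assignment exceeds $296.
Car 85's own top request is Request R3 ($63), but forcing Car 85→Request R3 and reassigning the rest optimally gives only $292 — worse by 4.

Car 85 receives Request R2.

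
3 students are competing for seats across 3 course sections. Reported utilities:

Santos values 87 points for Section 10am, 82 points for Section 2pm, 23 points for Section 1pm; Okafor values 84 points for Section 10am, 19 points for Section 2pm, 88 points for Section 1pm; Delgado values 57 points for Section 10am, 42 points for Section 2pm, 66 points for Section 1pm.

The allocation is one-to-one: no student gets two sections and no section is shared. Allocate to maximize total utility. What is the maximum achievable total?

Max total: 232 points

Optimal: Santos→Section 2pm (82 points), Okafor→Section 10am (84 points), Delgado→Section 1pm (66 points) — total 82+84+66 = 232 points.
Next-best assignment: Santos→Section 2pm, Okafor→Section 1pm, Delgado→Section 10am = 227 points.
Swapping Delgado↔Santos (Delgado→Section 2pm 42 points, Santos→Section 1pm 23 points) loses 83.
No other one-to-one assignment exceeds 232 points.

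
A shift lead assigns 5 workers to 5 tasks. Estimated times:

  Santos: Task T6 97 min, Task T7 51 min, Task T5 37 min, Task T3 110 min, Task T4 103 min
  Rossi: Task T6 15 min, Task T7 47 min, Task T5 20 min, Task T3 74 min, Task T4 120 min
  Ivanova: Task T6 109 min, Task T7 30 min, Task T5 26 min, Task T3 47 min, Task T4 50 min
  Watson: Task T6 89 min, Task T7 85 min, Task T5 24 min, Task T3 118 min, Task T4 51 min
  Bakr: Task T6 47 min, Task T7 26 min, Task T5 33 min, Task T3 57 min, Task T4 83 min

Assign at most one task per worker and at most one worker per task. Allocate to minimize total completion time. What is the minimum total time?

Min total: 176 min

Optimal: Santos→Task T5 (37 min), Rossi→Task T6 (15 min), Ivanova→Task T3 (47 min), Watson→Task T4 (51 min), Bakr→Task T7 (26 min) — total 37+15+47+51+26 = 176 min.
Row-greedy (each worker in turn takes its cheapest remaining task) gives 190 min, worse by 14.
Swapping Rossi↔Bakr (Rossi→Task T7 47 min, Bakr→Task T6 47 min) adds 53.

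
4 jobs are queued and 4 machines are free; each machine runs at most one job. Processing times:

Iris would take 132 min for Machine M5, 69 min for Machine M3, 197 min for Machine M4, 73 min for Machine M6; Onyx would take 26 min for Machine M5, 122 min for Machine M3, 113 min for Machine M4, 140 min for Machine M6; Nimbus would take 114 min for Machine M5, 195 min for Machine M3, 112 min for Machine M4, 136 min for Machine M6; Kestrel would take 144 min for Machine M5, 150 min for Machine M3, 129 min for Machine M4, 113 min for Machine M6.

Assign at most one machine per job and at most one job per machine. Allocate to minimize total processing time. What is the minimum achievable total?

Min total: 320 min

Treat this as an assignment problem: match each job to one machine.
Optimal: Iris→Machine M3 (69 min), Onyx→Machine M5 (26 min), Nimbus→Machine M4 (112 min), Kestrel→Machine M6 (113 min) — total 69+26+112+113 = 320 min.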